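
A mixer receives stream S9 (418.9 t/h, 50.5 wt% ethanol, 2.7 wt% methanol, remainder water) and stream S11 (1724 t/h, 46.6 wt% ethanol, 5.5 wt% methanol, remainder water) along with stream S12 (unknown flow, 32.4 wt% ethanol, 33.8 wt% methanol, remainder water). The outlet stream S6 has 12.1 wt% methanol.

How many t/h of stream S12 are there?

Let S12 be the unknown flow. Total out = 2142.9 + S12.
methanol balance: 106.13 + 0.338·S12 = 0.121·(2142.9 + S12)
(0.338 − 0.121)·S12 = 0.121×2142.9 − 106.13 = 153.16
S12 = 153.16 / 0.217 = 705.81 t/h

705.8 t/h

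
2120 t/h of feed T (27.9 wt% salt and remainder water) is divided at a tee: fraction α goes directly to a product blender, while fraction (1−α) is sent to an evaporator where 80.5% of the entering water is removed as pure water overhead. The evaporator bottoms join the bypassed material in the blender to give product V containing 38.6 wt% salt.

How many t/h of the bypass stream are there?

1107 t/h

All 2120×0.279 = 591.48 t/h of salt reaches V, so V = 591.48/0.386 = 1532.3 t/h and vapour = 587.67 t/h.
The evaporator receives (1−α)·2120 of feed at 0.721 water and removes 0.805 of that water:
0.805×0.721×(1−α)×2120 = 587.67
(1−α) = 587.67/1230.5 = 0.4776;  α = 0.5224.
Bypass flow = 0.5224×2120 = 1107.5 t/h.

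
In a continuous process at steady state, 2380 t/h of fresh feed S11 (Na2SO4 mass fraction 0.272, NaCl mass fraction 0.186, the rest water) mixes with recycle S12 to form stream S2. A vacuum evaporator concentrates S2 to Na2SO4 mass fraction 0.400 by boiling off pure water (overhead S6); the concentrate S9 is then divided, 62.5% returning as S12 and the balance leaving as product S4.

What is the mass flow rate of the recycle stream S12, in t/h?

2697 t/h

Overall Na2SO4 balance (none leaves overhead): Na2SO4 in fresh feed = Na2SO4 in product, i.e. 2380×0.272 = (1−0.625)·S9·0.400.
S9 = 647.36/(0.400×0.375) = 4315.7 t/h.
Recycle S12 = 0.625×4315.7 = 2697.3 t/h.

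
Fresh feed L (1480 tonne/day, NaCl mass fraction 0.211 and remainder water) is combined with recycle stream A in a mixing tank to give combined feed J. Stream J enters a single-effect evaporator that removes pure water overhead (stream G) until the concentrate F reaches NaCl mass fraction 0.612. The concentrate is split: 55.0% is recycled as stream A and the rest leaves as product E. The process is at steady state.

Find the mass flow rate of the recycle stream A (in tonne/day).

623.7 tonne/day

Overall NaCl balance (none leaves overhead): NaCl in fresh feed = NaCl in product, i.e. 1480×0.211 = (1−0.550)·F·0.612.
F = 312.28/(0.612×0.450) = 1133.9 tonne/day.
Recycle A = 0.550×1133.9 = 623.65 tonne/day.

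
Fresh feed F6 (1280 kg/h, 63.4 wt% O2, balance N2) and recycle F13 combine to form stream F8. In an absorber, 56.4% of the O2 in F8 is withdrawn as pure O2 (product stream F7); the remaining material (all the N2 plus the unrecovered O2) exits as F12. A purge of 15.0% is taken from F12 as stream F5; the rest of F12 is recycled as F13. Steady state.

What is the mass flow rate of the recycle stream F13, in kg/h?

N2 enters only via F6 and leaves only via the purge: 1280×0.366 = 0.150×(N2 in F12), and the absorber passes all N2, so N2 in F8 = N2 in F12 = 3123.2 kg/h.
O2 in F8: m_A = 1280×0.634 + (1−0.150)·(1−0.564)·m_A, so m_A = 811.52/0.6294 = 1289.4 kg/h.
F12 = (1−0.564)×1289.4 + 3123.2 = 3685.4 kg/h.
Recycle F13 = (1−0.150)×3685.4 = 3132.6 kg/h.

3133 kg/h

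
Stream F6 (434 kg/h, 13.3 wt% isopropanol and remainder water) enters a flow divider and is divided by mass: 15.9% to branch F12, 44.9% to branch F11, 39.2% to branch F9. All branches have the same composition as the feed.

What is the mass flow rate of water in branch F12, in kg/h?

Branch F12 total = 0.159×434 = 69.006 kg/h.
water in F12 = 0.867×69.006 = 59.828 kg/h.

59.83 kg/h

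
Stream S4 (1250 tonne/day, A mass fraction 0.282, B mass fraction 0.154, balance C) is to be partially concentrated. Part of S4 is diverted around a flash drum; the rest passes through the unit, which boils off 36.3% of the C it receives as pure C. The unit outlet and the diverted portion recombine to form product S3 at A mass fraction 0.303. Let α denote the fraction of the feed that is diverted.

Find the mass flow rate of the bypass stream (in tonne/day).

All 1250×0.282 = 352.5 tonne/day of A reaches S3, so S3 = 352.5/0.303 = 1163.4 tonne/day and vapour = 86.634 tonne/day.
The evaporator receives (1−α)·1250 of feed at 0.564 C and removes 0.363 of that C:
0.363×0.564×(1−α)×1250 = 86.634
(1−α) = 86.634/255.91 = 0.3385;  α = 0.6615.
Bypass flow = 0.6615×1250 = 826.84 tonne/day.

826.8 tonne/day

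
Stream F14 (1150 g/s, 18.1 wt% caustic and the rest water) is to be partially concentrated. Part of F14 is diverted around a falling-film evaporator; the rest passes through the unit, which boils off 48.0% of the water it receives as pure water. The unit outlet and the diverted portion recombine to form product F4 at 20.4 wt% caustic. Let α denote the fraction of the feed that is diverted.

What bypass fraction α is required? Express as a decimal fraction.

All 1150×0.181 = 208.15 g/s of caustic reaches F4, so F4 = 208.15/0.204 = 1020.3 g/s and vapour = 129.66 g/s.
The evaporator receives (1−α)·1150 of feed at 0.819 water and removes 0.480 of that water:
0.480×0.819×(1−α)×1150 = 129.66
(1−α) = 129.66/452.09 = 0.2868;  α = 0.7132.

0.713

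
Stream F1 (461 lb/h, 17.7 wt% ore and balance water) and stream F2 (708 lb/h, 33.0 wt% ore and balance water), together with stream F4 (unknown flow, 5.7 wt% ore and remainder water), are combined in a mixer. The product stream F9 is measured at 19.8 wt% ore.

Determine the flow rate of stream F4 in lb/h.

594.1 lb/h

Let F4 be the unknown flow. Total out = 1169 + F4.
ore balance: 315.24 + 0.057·F4 = 0.198·(1169 + F4)
(0.057 − 0.198)·F4 = 0.198×1169 − 315.24 = -83.775
F4 = -83.775 / -0.141 = 594.15 lb/h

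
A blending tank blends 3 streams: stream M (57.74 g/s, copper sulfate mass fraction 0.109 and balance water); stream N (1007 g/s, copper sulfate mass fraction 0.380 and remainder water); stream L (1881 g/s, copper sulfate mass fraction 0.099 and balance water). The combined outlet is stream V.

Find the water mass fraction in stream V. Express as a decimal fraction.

0.805

Total flow out = 57.74 + 1007 + 1881 = 2945.7 g/s.
water in = 57.74×0.891 + 1007×0.620 + 1881×0.901 = 2370.6 g/s.
water mass fraction in V = 2370.6/2945.7 = 0.805.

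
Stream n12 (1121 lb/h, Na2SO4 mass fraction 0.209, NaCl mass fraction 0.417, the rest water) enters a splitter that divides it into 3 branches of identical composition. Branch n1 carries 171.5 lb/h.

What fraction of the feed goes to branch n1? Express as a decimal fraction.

0.153

Fraction to n1 = 171.5/1121 = 0.1530.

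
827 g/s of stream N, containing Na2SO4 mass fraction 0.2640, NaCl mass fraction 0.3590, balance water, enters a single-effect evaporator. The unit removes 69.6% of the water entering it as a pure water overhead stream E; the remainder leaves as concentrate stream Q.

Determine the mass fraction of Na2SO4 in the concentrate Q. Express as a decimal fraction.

Na2SO4 is not removed: 827×0.264 = 218.33 g/s of Na2SO4 enters Q.
water entering = 827×0.377 = 311.78 g/s; overhead removed = 0.696×311.78 = 217 g/s.
Concentrate = 827 − 217 = 610 g/s.
Mass fraction = 218.33/610 = 0.3579.

0.3579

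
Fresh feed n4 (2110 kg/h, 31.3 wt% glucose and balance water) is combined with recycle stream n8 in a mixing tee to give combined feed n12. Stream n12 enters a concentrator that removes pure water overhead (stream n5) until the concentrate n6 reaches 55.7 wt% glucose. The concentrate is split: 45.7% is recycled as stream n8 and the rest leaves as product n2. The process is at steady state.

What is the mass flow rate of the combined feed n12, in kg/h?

Overall glucose balance (none leaves overhead): glucose in fresh feed = glucose in product, i.e. 2110×0.313 = (1−0.457)·n6·0.557.
n6 = 660.43/(0.557×0.543) = 2183.6 kg/h.
Recycle n8 = 0.457×2183.6 = 997.9 kg/h.
Combined feed n12 = 2110 + 997.9 = 3107.9 kg/h.

3108 kg/h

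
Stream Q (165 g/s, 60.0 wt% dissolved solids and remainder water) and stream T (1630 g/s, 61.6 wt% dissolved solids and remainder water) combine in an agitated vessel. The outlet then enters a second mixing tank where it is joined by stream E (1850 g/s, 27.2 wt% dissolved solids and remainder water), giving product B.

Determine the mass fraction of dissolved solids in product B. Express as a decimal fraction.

Overall, product flow = 3645 g/s.
dissolved solids in = 165×0.600 + 1630×0.616 + 1850×0.272 = 1606.3 g/s.
dissolved solids fraction in B = 0.441.

0.441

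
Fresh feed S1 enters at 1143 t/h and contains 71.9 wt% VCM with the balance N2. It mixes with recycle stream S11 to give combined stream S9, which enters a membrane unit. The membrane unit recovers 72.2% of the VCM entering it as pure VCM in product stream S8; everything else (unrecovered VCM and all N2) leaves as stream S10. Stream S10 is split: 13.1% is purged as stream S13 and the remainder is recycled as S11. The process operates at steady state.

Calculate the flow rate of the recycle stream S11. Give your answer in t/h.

N2 enters only via S1 and leaves only via the purge: 1143×0.281 = 0.131×(N2 in S10), and the membrane unit passes all N2, so N2 in S9 = N2 in S10 = 2451.8 t/h.
VCM in S9: m_A = 1143×0.719 + (1−0.131)·(1−0.722)·m_A, so m_A = 821.82/0.7584 = 1083.6 t/h.
S10 = (1−0.722)×1083.6 + 2451.8 = 2753 t/h.
Recycle S11 = (1−0.131)×2753 = 2392.4 t/h.

2392 t/h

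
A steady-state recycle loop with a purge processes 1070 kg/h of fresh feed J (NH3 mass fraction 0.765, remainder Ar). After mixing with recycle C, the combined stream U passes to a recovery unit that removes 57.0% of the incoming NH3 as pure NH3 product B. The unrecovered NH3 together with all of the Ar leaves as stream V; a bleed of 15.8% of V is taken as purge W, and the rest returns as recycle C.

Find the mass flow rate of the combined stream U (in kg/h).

Ar enters only via J and leaves only via the purge: 1070×0.235 = 0.158×(Ar in V), and the recovery unit passes all Ar, so Ar in U = Ar in V = 1591.5 kg/h.
NH3 in U: m_A = 1070×0.765 + (1−0.158)·(1−0.570)·m_A, so m_A = 818.55/0.6379 = 1283.1 kg/h.
U = 1283.1 + 1591.5 = 2874.6 kg/h.

2875 kg/h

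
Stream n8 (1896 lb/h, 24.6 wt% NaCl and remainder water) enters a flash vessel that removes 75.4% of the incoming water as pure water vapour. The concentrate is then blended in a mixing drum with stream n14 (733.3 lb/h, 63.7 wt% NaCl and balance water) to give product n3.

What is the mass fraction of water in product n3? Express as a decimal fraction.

0.3983

Vapour removed = 0.754×0.754×1896 = 1077.9 lb/h; concentrate = 818.09 lb/h.
water reaching the mixer = 351.68 (from concentrate) + 733.3×0.363 = 617.87 lb/h.
Product flow = 818.09 + 733.3 = 1551.4 lb/h; water fraction = 0.3983.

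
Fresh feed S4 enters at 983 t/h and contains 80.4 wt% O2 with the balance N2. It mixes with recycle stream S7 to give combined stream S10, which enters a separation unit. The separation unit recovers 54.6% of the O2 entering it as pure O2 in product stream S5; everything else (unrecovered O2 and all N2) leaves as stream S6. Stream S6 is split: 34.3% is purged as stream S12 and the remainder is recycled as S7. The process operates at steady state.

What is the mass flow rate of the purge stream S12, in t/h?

N2 enters only via S4 and leaves only via the purge: 983×0.196 = 0.343×(N2 in S6), and the separation unit passes all N2, so N2 in S10 = N2 in S6 = 561.71 t/h.
O2 in S10: m_A = 983×0.804 + (1−0.343)·(1−0.546)·m_A, so m_A = 790.33/0.7017 = 1126.3 t/h.
S6 = (1−0.546)×1126.3 + 561.71 = 1073 t/h.
Purge S12 = 0.343×1073 = 368.05 t/h.

368.1 t/h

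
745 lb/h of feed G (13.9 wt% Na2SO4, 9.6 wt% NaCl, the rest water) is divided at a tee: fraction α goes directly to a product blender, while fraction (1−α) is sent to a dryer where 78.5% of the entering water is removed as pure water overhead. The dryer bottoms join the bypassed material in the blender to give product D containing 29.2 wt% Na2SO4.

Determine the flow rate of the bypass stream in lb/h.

All 745×0.139 = 103.56 lb/h of Na2SO4 reaches D, so D = 103.56/0.292 = 354.64 lb/h and vapour = 390.36 lb/h.
The evaporator receives (1−α)·745 of feed at 0.765 water and removes 0.785 of that water:
0.785×0.765×(1−α)×745 = 390.36
(1−α) = 390.36/447.39 = 0.8725;  α = 0.1275.
Bypass flow = 0.1275×745 = 94.969 lb/h.

94.97 lb/h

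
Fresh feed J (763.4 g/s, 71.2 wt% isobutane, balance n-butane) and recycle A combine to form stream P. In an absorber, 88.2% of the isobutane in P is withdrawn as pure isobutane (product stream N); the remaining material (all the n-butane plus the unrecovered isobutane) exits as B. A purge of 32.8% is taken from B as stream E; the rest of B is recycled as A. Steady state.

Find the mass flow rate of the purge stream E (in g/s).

242.7 g/s

n-butane enters only via J and leaves only via the purge: 763.4×0.288 = 0.328×(n-butane in B), and the absorber passes all n-butane, so n-butane in P = n-butane in B = 670.3 g/s.
isobutane in P: m_A = 763.4×0.712 + (1−0.328)·(1−0.882)·m_A, so m_A = 543.54/0.9207 = 590.35 g/s.
B = (1−0.882)×590.35 + 670.3 = 739.96 g/s.
Purge E = 0.328×739.96 = 242.71 g/s.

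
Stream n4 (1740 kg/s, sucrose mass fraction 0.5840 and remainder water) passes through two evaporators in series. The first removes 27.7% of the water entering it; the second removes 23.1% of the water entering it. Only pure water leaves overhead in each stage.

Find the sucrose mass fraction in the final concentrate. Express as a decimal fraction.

0.7163

water in feed = 1740×0.416 = 723.84 kg/s.
After stage 1: water left = (1−0.277)×723.84 = 523.34; stream total = 1539.5 kg/s.
After stage 2: water left = (1−0.231)×523.34 = 402.45; final concentrate = 1418.6 kg/s.
sucrose fraction = 1016.2/1418.6 = 0.7163.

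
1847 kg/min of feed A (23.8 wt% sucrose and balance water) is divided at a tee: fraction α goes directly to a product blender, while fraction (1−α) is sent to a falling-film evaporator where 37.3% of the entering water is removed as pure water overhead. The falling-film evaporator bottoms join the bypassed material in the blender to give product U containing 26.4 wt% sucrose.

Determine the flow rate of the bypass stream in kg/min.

1207 kg/min

All 1847×0.238 = 439.59 kg/min of sucrose reaches U, so U = 439.59/0.264 = 1665.1 kg/min and vapour = 181.9 kg/min.
The evaporator receives (1−α)·1847 of feed at 0.762 water and removes 0.373 of that water:
0.373×0.762×(1−α)×1847 = 181.9
(1−α) = 181.9/524.97 = 0.3465;  α = 0.6535.
Bypass flow = 0.6535×1847 = 1207 kg/min.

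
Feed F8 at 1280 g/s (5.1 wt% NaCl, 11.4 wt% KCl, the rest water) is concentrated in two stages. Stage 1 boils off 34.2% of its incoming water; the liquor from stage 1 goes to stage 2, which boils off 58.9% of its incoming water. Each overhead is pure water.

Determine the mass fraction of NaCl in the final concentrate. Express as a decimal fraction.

water in feed = 1280×0.835 = 1068.8 g/s.
After stage 1: water left = (1−0.342)×1068.8 = 703.27; stream total = 914.47 g/s.
After stage 2: water left = (1−0.589)×703.27 = 289.04; final concentrate = 500.24 g/s.
NaCl fraction = 65.28/500.24 = 0.1305.

0.1305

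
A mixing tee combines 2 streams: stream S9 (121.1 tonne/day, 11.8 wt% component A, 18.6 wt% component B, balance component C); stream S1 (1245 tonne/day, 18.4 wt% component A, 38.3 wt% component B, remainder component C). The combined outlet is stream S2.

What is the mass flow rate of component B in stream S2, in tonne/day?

component B out = component B in = 121.1×0.186 + 1245×0.383 = 499.36 tonne/day.

499.4 tonne/day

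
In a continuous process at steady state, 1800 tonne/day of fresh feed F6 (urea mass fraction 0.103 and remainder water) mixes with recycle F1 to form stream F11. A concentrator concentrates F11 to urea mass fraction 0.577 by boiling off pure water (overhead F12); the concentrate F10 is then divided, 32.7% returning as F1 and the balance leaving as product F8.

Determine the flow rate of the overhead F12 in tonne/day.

1479 tonne/day

Overall urea balance (none leaves overhead): urea in fresh feed = urea in product, i.e. 1800×0.103 = (1−0.327)·F10·0.577.
F10 = 185.4/(0.577×0.673) = 477.44 tonne/day.
Recycle F1 = 0.327×477.44 = 156.12 tonne/day.
Combined feed F11 = 1800 + 156.12 = 1956.1 tonne/day.
Overhead F12 = F11 − F10 = 1956.1 − 477.44 = 1478.7 tonne/day.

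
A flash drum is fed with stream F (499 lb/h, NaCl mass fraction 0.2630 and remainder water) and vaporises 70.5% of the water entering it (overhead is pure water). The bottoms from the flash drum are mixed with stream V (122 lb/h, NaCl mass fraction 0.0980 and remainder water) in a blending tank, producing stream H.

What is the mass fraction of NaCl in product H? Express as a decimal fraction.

Vapour removed = 0.705×0.737×499 = 259.27 lb/h; concentrate = 239.73 lb/h.
NaCl reaching the mixer = 131.24 (from concentrate) + 122×0.098 = 143.19 lb/h.
Product flow = 239.73 + 122 = 361.73 lb/h; NaCl fraction = 0.3959.

0.3959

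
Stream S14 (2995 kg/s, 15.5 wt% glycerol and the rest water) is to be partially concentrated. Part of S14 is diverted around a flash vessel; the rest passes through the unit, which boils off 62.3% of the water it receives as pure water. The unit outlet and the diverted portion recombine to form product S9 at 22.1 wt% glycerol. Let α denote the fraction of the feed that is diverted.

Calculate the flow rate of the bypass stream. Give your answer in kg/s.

All 2995×0.155 = 464.23 kg/s of glycerol reaches S9, so S9 = 464.23/0.221 = 2100.6 kg/s and vapour = 894.43 kg/s.
The evaporator receives (1−α)·2995 of feed at 0.845 water and removes 0.623 of that water:
0.623×0.845×(1−α)×2995 = 894.43
(1−α) = 894.43/1576.7 = 0.5673;  α = 0.4327.
Bypass flow = 0.4327×2995 = 1296 kg/s.

1296 kg/s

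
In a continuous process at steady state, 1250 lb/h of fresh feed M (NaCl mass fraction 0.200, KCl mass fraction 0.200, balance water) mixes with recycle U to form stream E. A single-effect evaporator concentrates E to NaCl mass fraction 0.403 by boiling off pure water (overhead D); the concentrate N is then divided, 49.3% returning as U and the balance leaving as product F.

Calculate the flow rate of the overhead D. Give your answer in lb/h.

Overall NaCl balance (none leaves overhead): NaCl in fresh feed = NaCl in product, i.e. 1250×0.200 = (1−0.493)·N·0.403.
N = 250/(0.403×0.507) = 1223.6 lb/h.
Recycle U = 0.493×1223.6 = 603.22 lb/h.
Combined feed E = 1250 + 603.22 = 1853.2 lb/h.
Overhead D = E − N = 1853.2 − 1223.6 = 629.65 lb/h.

629.7 lb/h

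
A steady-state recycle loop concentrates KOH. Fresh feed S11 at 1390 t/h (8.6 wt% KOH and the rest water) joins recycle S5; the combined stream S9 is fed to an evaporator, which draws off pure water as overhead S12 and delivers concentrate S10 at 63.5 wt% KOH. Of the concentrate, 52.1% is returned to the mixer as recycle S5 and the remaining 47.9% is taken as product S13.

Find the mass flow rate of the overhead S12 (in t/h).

Overall KOH balance (none leaves overhead): KOH in fresh feed = KOH in product, i.e. 1390×0.086 = (1−0.521)·S10·0.635.
S10 = 119.54/(0.635×0.479) = 393.01 t/h.
Recycle S5 = 0.521×393.01 = 204.76 t/h.
Combined feed S9 = 1390 + 204.76 = 1594.8 t/h.
Overhead S12 = S9 − S10 = 1594.8 − 393.01 = 1201.7 t/h.

1202 t/h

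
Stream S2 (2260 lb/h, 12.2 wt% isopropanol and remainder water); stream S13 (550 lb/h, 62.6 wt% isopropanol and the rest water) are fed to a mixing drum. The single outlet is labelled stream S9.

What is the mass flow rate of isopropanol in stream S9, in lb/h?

isopropanol out = isopropanol in = 2260×0.122 + 550×0.626 = 620.02 lb/h.

620 lb/h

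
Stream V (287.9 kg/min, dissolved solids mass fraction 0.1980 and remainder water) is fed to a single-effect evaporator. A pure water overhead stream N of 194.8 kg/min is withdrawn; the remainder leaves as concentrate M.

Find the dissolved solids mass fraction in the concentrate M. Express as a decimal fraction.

dissolved solids is not removed: 287.9×0.198 = 57.004 kg/min of dissolved solids enters M.
Concentrate = 287.9 − 194.8 = 93.1 kg/min.
Mass fraction = 57.004/93.1 = 0.6123.

0.6123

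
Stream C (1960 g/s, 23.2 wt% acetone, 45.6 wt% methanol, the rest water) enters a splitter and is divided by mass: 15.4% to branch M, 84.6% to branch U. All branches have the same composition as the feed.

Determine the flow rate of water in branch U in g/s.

517.3 g/s

Branch U total = 0.846×1960 = 1658.2 g/s.
water in U = 0.312×1658.2 = 517.35 g/s.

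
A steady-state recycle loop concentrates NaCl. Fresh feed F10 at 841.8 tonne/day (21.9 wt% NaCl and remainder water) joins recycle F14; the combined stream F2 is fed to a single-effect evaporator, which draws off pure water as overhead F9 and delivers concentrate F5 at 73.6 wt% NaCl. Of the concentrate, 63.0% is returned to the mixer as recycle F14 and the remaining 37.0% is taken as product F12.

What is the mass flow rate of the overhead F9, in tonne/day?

Overall NaCl balance (none leaves overhead): NaCl in fresh feed = NaCl in product, i.e. 841.8×0.219 = (1−0.630)·F5·0.736.
F5 = 184.35/(0.736×0.370) = 676.98 tonne/day.
Recycle F14 = 0.630×676.98 = 426.5 tonne/day.
Combined feed F2 = 841.8 + 426.5 = 1268.3 tonne/day.
Overhead F9 = F2 − F5 = 1268.3 − 676.98 = 591.32 tonne/day.

591.3 tonne/day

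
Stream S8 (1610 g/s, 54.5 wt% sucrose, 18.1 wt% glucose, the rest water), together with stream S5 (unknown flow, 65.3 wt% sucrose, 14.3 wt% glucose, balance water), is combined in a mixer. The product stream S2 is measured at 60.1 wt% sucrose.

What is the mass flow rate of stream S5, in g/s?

Let S5 be the unknown flow. Total out = 1610 + S5.
sucrose balance: 877.45 + 0.653·S5 = 0.601·(1610 + S5)
(0.653 − 0.601)·S5 = 0.601×1610 − 877.45 = 90.16
S5 = 90.16 / 0.052 = 1733.8 g/s

1734 g/s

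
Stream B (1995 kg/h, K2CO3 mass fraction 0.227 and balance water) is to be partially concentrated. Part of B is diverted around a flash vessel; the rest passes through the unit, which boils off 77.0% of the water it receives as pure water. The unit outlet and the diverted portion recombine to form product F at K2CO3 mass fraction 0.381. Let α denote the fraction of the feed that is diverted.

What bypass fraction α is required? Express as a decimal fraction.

0.321

All 1995×0.227 = 452.87 kg/h of K2CO3 reaches F, so F = 452.87/0.381 = 1188.6 kg/h and vapour = 806.38 kg/h.
The evaporator receives (1−α)·1995 of feed at 0.773 water and removes 0.770 of that water:
0.770×0.773×(1−α)×1995 = 806.38
(1−α) = 806.38/1187.4 = 0.6791;  α = 0.3209.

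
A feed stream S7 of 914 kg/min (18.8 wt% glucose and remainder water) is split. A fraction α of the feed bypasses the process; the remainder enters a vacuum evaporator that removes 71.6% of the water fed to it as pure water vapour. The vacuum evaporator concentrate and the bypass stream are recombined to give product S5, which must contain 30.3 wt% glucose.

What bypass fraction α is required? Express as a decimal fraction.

0.347

All 914×0.188 = 171.83 kg/min of glucose reaches S5, so S5 = 171.83/0.303 = 567.1 kg/min and vapour = 346.9 kg/min.
The evaporator receives (1−α)·914 of feed at 0.812 water and removes 0.716 of that water:
0.716×0.812×(1−α)×914 = 346.9
(1−α) = 346.9/531.39 = 0.6528;  α = 0.3472.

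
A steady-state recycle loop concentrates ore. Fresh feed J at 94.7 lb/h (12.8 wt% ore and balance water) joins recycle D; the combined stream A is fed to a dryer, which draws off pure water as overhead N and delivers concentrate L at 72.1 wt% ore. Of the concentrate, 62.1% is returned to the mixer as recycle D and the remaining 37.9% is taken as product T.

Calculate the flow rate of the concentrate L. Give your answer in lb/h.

44.36 lb/h

Overall ore balance (none leaves overhead): ore in fresh feed = ore in product, i.e. 94.7×0.128 = (1−0.621)·L·0.721.
L = 12.122/(0.721×0.379) = 44.359 lb/h.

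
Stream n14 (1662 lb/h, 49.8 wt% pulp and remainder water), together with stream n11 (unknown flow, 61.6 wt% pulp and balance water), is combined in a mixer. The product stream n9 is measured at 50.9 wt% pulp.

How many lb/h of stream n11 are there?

170.9 lb/h

Let n11 be the unknown flow. Total out = 1662 + n11.
pulp balance: 827.68 + 0.616·n11 = 0.509·(1662 + n11)
(0.616 − 0.509)·n11 = 0.509×1662 − 827.68 = 18.282
n11 = 18.282 / 0.107 = 170.86 lb/h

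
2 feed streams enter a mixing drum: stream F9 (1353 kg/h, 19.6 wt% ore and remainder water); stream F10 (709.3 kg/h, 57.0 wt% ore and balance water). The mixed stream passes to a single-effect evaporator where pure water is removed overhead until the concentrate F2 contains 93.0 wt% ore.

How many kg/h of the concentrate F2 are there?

719.9 kg/h

ore entering = 1353×0.196 + 709.3×0.570 = 669.49 kg/h.
All ore reports to F2, so F2 = 669.49/0.930 = 719.88 kg/h.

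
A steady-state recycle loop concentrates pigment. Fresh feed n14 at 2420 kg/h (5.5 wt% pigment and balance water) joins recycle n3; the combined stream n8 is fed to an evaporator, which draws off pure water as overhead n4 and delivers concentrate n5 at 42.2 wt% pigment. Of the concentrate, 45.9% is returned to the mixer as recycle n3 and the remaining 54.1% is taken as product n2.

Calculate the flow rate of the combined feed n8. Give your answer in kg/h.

2688 kg/h

Overall pigment balance (none leaves overhead): pigment in fresh feed = pigment in product, i.e. 2420×0.055 = (1−0.459)·n5·0.422.
n5 = 133.1/(0.422×0.541) = 583 kg/h.
Recycle n3 = 0.459×583 = 267.6 kg/h.
Combined feed n8 = 2420 + 267.6 = 2687.6 kg/h.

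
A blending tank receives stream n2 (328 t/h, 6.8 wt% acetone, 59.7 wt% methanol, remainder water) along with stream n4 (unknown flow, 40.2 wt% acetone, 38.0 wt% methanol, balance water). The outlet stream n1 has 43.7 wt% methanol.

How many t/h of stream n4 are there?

Let n4 be the unknown flow. Total out = 328 + n4.
methanol balance: 195.82 + 0.380·n4 = 0.437·(328 + n4)
(0.380 − 0.437)·n4 = 0.437×328 − 195.82 = -52.48
n4 = -52.48 / -0.057 = 920.7 t/h

920.7 t/h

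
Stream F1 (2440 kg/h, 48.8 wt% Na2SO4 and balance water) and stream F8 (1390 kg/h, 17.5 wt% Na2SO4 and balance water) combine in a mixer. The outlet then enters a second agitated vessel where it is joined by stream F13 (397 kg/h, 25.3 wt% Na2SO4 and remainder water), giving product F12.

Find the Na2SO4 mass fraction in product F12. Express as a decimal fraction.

0.363

Overall, product flow = 4227 kg/h.
Na2SO4 in = 2440×0.488 + 1390×0.175 + 397×0.253 = 1534.4 kg/h.
Na2SO4 fraction in F12 = 0.363.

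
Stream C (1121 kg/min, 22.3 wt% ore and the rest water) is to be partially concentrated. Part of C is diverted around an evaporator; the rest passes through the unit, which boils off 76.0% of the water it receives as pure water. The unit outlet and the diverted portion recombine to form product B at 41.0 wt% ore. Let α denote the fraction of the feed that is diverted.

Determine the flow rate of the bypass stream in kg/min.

All 1121×0.223 = 249.98 kg/min of ore reaches B, so B = 249.98/0.410 = 609.71 kg/min and vapour = 511.29 kg/min.
The evaporator receives (1−α)·1121 of feed at 0.777 water and removes 0.760 of that water:
0.760×0.777×(1−α)×1121 = 511.29
(1−α) = 511.29/661.97 = 0.7724;  α = 0.2276.
Bypass flow = 0.2276×1121 = 255.18 kg/min.

255.2 kg/min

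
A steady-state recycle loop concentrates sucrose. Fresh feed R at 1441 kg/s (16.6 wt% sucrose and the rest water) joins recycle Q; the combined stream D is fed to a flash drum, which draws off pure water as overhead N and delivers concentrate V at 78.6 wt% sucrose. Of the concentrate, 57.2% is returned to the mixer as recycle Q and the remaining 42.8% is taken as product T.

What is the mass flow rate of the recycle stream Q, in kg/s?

Overall sucrose balance (none leaves overhead): sucrose in fresh feed = sucrose in product, i.e. 1441×0.166 = (1−0.572)·V·0.786.
V = 239.21/(0.786×0.428) = 711.06 kg/s.
Recycle Q = 0.572×711.06 = 406.73 kg/s.

406.7 kg/s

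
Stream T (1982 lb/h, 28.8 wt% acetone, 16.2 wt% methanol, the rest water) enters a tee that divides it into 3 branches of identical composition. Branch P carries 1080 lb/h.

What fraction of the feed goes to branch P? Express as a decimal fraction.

Fraction to P = 1080/1982 = 0.5449.

0.545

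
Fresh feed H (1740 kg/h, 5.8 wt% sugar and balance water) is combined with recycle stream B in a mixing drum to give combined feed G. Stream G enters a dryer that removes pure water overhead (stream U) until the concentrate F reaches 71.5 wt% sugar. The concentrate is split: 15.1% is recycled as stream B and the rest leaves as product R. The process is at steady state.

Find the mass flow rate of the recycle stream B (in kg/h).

Overall sugar balance (none leaves overhead): sugar in fresh feed = sugar in product, i.e. 1740×0.058 = (1−0.151)·F·0.715.
F = 100.92/(0.715×0.849) = 166.25 kg/h.
Recycle B = 0.151×166.25 = 25.104 kg/h.

25.1 kg/h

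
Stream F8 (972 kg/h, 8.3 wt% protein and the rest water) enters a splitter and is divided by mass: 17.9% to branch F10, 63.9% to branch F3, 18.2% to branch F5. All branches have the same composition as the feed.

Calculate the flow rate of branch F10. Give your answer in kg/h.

Branch F10 flow = 0.179×972 = 173.99 kg/h.

174 kg/h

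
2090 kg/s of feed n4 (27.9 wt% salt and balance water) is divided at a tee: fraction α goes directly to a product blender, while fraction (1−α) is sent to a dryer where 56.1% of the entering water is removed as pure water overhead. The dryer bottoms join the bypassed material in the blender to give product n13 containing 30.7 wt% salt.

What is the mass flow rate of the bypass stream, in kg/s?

All 2090×0.279 = 583.11 kg/s of salt reaches n13, so n13 = 583.11/0.307 = 1899.4 kg/s and vapour = 190.62 kg/s.
The evaporator receives (1−α)·2090 of feed at 0.721 water and removes 0.561 of that water:
0.561×0.721×(1−α)×2090 = 190.62
(1−α) = 190.62/845.37 = 0.2255;  α = 0.7745.
Bypass flow = 0.7745×2090 = 1618.7 kg/s.

1619 kg/s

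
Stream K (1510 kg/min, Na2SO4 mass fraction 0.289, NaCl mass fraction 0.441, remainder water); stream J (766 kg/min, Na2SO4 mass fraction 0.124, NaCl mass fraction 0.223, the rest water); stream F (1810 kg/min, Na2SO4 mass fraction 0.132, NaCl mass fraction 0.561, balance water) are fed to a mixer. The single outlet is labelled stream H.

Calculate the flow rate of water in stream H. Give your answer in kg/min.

1464 kg/min

water out = water in = 1510×0.270 + 766×0.653 + 1810×0.307 = 1463.6 kg/min.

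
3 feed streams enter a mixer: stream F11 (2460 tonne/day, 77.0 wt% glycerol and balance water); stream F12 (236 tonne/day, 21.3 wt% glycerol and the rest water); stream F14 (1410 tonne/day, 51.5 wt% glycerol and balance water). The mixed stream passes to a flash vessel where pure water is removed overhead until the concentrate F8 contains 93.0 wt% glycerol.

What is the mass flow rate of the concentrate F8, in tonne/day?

glycerol entering = 2460×0.770 + 236×0.213 + 1410×0.515 = 2670.6 tonne/day.
All glycerol reports to F8, so F8 = 2670.6/0.930 = 2871.6 tonne/day.

2872 tonne/day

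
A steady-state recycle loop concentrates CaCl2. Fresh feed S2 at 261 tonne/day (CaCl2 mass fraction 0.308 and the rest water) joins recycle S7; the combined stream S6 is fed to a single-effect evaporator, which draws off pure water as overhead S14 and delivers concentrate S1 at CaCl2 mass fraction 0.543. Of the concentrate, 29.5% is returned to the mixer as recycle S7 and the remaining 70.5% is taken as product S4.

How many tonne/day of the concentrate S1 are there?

Overall CaCl2 balance (none leaves overhead): CaCl2 in fresh feed = CaCl2 in product, i.e. 261×0.308 = (1−0.295)·S1·0.543.
S1 = 80.388/(0.543×0.705) = 209.99 tonne/day.

210 tonne/day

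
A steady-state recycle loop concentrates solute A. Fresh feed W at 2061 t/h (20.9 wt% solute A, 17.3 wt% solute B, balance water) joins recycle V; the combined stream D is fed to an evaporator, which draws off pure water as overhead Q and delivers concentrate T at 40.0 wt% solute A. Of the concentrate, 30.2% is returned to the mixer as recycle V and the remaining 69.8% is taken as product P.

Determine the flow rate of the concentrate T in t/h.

Overall solute A balance (none leaves overhead): solute A in fresh feed = solute A in product, i.e. 2061×0.209 = (1−0.302)·T·0.400.
T = 430.75/(0.400×0.698) = 1542.8 t/h.

1543 t/h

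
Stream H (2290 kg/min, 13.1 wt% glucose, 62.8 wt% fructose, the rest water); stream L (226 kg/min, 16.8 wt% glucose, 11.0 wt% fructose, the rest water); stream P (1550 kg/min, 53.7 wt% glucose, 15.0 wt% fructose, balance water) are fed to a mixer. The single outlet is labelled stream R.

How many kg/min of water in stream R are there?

water out = water in = 2290×0.241 + 226×0.722 + 1550×0.313 = 1200.2 kg/min.

1200 kg/min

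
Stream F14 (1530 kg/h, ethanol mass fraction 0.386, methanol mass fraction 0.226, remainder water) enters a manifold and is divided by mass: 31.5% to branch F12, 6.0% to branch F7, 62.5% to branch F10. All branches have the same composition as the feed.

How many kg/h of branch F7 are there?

91.8 kg/h

Branch F7 flow = 0.060×1530 = 91.8 kg/h.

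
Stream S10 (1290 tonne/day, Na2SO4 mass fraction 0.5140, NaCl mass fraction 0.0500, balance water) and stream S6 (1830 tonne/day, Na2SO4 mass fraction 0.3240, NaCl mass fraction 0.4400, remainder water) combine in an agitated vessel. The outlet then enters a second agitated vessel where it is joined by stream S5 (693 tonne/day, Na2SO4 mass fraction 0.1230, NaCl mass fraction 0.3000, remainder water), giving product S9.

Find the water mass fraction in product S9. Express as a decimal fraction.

0.3656

Overall, product flow = 3813 tonne/day.
water in = 1290×0.436 + 1830×0.236 + 693×0.577 = 1394.2 tonne/day.
water fraction in S9 = 0.3656.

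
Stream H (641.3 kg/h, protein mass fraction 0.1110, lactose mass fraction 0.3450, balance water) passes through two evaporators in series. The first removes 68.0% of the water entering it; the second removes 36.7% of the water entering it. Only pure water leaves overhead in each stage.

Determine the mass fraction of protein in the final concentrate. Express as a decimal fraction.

0.1960

water in feed = 641.3×0.544 = 348.87 kg/h.
After stage 1: water left = (1−0.680)×348.87 = 111.64; stream total = 404.07 kg/h.
After stage 2: water left = (1−0.367)×111.64 = 70.667; final concentrate = 363.1 kg/h.
protein fraction = 71.184/363.1 = 0.1960.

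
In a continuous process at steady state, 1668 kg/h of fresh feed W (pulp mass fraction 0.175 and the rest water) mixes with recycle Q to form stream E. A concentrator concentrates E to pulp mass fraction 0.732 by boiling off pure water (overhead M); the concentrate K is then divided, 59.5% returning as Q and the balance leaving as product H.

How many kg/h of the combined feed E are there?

2254 kg/h

Overall pulp balance (none leaves overhead): pulp in fresh feed = pulp in product, i.e. 1668×0.175 = (1−0.595)·K·0.732.
K = 291.9/(0.732×0.405) = 984.62 kg/h.
Recycle Q = 0.595×984.62 = 585.85 kg/h.
Combined feed E = 1668 + 585.85 = 2253.8 kg/h.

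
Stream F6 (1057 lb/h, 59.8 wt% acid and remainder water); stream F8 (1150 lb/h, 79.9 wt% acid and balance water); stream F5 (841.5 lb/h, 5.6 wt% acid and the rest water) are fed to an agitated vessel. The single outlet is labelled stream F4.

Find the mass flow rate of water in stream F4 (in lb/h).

1450 lb/h

water out = water in = 1057×0.402 + 1150×0.201 + 841.5×0.944 = 1450.4 lb/h.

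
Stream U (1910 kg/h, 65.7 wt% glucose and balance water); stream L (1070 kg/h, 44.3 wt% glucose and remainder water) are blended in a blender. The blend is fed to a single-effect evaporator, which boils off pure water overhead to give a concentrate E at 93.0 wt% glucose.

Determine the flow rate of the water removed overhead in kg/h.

1121 kg/h

glucose entering = 1910×0.657 + 1070×0.443 = 1728.9 kg/h.
All glucose reports to E, so E = 1728.9/0.930 = 1859 kg/h.
Total feed = 2980 kg/h; overhead = 2980 − 1859 = 1121 kg/h.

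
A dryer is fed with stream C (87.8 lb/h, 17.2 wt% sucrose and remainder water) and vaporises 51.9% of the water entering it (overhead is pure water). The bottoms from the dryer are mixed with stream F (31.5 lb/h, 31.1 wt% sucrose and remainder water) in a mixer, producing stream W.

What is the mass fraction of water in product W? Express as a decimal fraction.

Vapour removed = 0.519×0.828×87.8 = 37.73 lb/h; concentrate = 50.07 lb/h.
water reaching the mixer = 34.968 (from concentrate) + 31.5×0.689 = 56.671 lb/h.
Product flow = 50.07 + 31.5 = 81.57 lb/h; water fraction = 0.695.

0.695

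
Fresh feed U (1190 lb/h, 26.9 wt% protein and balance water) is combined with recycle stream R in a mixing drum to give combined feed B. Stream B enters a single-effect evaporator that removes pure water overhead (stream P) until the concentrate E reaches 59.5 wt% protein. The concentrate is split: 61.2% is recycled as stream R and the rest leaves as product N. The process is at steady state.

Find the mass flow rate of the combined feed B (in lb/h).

Overall protein balance (none leaves overhead): protein in fresh feed = protein in product, i.e. 1190×0.269 = (1−0.612)·E·0.595.
E = 320.11/(0.595×0.388) = 1386.6 lb/h.
Recycle R = 0.612×1386.6 = 848.6 lb/h.
Combined feed B = 1190 + 848.6 = 2038.6 lb/h.

2039 lb/h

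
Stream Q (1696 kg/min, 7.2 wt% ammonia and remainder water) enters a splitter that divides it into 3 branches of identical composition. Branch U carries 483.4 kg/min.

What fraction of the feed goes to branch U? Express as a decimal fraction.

Fraction to U = 483.4/1696 = 0.2850.

0.285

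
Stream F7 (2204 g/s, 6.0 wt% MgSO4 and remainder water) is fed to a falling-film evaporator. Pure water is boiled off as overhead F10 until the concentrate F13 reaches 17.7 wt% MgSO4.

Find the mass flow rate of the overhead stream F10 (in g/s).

MgSO4 is conserved: 2204×0.060 = 132.24 g/s all reports to the concentrate.
Concentrate = 132.24/(target fraction) = 747.12 g/s.
Overhead = 2204 − 747.12 = 1456.9 g/s.

1457 g/s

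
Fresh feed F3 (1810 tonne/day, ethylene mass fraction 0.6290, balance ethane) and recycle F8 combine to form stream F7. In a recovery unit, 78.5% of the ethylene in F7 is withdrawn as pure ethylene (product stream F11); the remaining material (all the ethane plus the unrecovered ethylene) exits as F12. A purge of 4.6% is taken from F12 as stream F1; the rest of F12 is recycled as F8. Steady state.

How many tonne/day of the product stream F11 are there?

1124 tonne/day

ethylene in F7: m_A = 1810×0.629 + (1−0.046)·(1−0.785)·m_A, so m_A = 1138.5/0.7949 = 1432.3 tonne/day.
Product F11 = 0.785×1432.3 = 1124.3 tonne/day.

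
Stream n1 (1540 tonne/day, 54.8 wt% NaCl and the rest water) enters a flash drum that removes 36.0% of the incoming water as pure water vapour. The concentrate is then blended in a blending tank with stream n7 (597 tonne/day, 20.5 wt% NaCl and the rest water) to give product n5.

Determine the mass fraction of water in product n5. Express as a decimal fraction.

Vapour removed = 0.360×0.452×1540 = 250.59 tonne/day; concentrate = 1289.4 tonne/day.
water reaching the mixer = 445.49 (from concentrate) + 597×0.795 = 920.11 tonne/day.
Product flow = 1289.4 + 597 = 1886.4 tonne/day; water fraction = 0.4878.

0.4878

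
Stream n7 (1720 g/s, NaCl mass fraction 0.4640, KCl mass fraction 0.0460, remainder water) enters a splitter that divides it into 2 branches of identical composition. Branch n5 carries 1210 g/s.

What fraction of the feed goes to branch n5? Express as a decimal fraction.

0.703

Fraction to n5 = 1210/1720 = 0.7035.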